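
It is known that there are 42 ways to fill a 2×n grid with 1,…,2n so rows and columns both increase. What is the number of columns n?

5

Standard Young tableaux of shape 2×n are counted by C_n; 42 = C_5.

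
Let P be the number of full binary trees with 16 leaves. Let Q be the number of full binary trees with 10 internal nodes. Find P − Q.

Full binary trees with 16 leaves have 16−1 = 15 internal nodes, so there are C_15 of them. So P = C_15 = 9694845.
Full binary trees with n internal nodes are counted by C_n; here n = 10. So Q = C_10 = 16796.
P − Q = 9694845 − 16796 = 9678049.

9678049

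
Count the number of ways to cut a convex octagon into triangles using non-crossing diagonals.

132

A convex 8-gon is triangulated into 6 triangles, and the number of such triangulations is the Catalan number C_{8−2} = C_6.
C_6 = 132.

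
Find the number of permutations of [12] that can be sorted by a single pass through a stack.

Stack-sortable permutations are exactly the 231-avoiding ones, counted by C_n; here n = 12.
C_12 = C(24,12)/13 = 2704156/13 = 208012.

208012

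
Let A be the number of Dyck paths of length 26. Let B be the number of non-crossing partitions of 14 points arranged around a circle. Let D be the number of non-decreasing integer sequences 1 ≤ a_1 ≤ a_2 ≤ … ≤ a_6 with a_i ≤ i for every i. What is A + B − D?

3417208

A Dyck path with 13 up-steps and 13 down-steps has semilength 13, so there are C_13 of them. So A = C_13 = 742900.
The non-crossing partitions of [14] form a lattice of size C_14. So B = C_14 = 2674440.
Weakly increasing sequences with a_i ≤ i biject with Dyck paths of semilength 6, so there are C_6. So D = C_6 = 132.
A + B − D = 742900 + 2674440 − 132 = 3417208.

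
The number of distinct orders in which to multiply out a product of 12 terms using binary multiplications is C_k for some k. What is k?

11

Bracketing 12 factors into binary products is counted by C_{12−1} = C_11.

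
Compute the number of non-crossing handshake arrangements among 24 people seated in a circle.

With 24 = 2·12 people, non-crossing handshake pairings are non-crossing perfect matchings on a circle, counted by C_12.
C_12 = C(24,12)/13 = 2704156/13 = 208012.

208012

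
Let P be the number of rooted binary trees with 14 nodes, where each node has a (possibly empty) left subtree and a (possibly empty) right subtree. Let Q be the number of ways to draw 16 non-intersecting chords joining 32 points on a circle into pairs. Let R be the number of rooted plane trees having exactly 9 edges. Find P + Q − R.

38027248

Rooted binary trees with 14 nodes (each child slot possibly empty) number C_14. So P = C_14 = 2674440.
Pairing 32 circle points by 16 non-crossing chords gives C_16 matchings. So Q = C_16 = 35357670.
A rooted plane tree with 9 edges has 10 nodes, and the count is C_9. So R = C_9 = 4862.
P + Q − R = 2674440 + 35357670 − 4862 = 38027248.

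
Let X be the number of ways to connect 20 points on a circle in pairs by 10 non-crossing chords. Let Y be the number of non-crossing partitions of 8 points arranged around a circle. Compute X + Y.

18226

Non-crossing perfect matchings of 2n points on a circle are counted by C_n; with 20 points, n = 10. So X = C_10 = 16796.
The non-crossing partitions of [8] form a lattice of size C_8. So Y = C_8 = 1430.
X + Y = 16796 + 1430 = 18226.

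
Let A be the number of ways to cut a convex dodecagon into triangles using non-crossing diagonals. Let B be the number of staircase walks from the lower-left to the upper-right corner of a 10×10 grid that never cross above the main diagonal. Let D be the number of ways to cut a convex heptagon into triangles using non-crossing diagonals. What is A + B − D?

A convex 12-gon is triangulated into 10 triangles, and the number of such triangulations is the Catalan number C_{12−2} = C_10. So A = C_10 = 16796.
Monotone paths in an n×n grid that stay weakly below the diagonal are counted by C_n; here n = 10. So B = C_10 = 16796.
The number of triangulations of a 7-gon is the Catalan number C_5 (index = sides − 2). So D = C_5 = 42.
A + B − D = 16796 + 16796 − 42 = 33550.

33550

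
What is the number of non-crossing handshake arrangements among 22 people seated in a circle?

With 22 = 2·11 people, non-crossing handshake pairings are non-crossing perfect matchings on a circle, counted by C_11.
C_11 = 58786.

58786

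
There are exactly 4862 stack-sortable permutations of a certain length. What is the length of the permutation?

9

Stack-sortable permutations of [n] are counted by C_n. The Catalan number equal to 4862 is C_9.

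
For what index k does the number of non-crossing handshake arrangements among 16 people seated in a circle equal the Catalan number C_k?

Non-crossing handshake pairings of 2n people are counted by C_n; 16 people gives n = 8.

8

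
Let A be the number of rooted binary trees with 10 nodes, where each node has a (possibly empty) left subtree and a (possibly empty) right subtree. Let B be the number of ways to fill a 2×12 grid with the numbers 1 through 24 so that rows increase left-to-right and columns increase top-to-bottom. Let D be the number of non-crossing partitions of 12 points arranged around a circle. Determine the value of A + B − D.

Binary trees (left/right distinguished) on n nodes are counted by C_n; here n = 10. So A = C_10 = 16796.
By the hook-length formula (or a Dyck-path bijection), SYT of shape 2×12 number C_12. So B = C_12 = 208012.
Non-crossing partitions of an n-element set are counted by C_n; here n = 12. So D = C_12 = 208012.
A + B − D = 16796 + 208012 − 208012 = 16796.

16796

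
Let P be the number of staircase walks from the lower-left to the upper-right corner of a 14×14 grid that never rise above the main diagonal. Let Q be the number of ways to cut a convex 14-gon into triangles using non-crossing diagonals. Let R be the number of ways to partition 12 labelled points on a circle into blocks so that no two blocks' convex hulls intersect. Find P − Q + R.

2674440

Sub-diagonal monotone paths from (0,0) to (14,14) biject with Dyck paths of semilength 14, giving C_14. So P = C_14 = 2674440.
The number of triangulations of a 14-gon is the Catalan number C_12 (index = sides − 2). So Q = C_12 = 208012.
The non-crossing partitions of [12] form a lattice of size C_12. So R = C_12 = 208012.
P − Q + R = 2674440 − 208012 + 208012 = 2674440.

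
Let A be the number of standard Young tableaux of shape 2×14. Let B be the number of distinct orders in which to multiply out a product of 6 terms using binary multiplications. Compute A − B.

2674398

Standard Young tableaux of shape 2×n are counted by C_n; here n = 14. So A = C_14 = 2674440.
Parenthesizations of m factors correspond to full binary trees with m leaves, counted by C_{m−1}; m = 6 gives C_5. So B = C_5 = 42.
A − B = 2674440 − 42 = 2674398.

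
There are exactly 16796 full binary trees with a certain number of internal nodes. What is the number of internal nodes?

Full binary trees with n internal nodes are counted by C_n, and C_10 = 16796.

10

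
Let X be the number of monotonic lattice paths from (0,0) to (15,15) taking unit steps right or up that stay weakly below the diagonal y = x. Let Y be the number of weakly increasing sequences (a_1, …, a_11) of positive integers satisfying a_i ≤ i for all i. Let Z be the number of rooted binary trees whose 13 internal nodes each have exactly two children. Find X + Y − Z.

Sub-diagonal monotone paths from (0,0) to (15,15) biject with Dyck paths of semilength 15, giving C_15. So X = C_15 = 9694845.
Weakly increasing sequences with a_i ≤ i biject with Dyck paths of semilength 11, so there are C_11. So Y = C_11 = 58786.
The number of full binary trees on 13 internal nodes is the Catalan number C_13. So Z = C_13 = 742900.
X + Y − Z = 9694845 + 58786 − 742900 = 9010731.

9010731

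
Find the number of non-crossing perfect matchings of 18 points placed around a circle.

Pairing 18 circle points by 9 non-crossing chords gives C_9 matchings.
C_9 = 4862.

4862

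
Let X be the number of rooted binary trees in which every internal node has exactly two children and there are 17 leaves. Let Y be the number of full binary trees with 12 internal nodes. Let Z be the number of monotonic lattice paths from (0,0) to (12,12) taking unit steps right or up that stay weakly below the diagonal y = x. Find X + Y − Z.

A full binary tree with L leaves has L−1 internal nodes and is counted by C_{L−1}; L = 17 gives C_16. So X = C_16 = 35357670.
The number of full binary trees on 12 internal nodes is the Catalan number C_12. So Y = C_12 = 208012.
Monotone paths in an n×n grid that stay weakly below the diagonal are counted by C_n; here n = 12. So Z = C_12 = 208012.
X + Y − Z = 35357670 + 208012 − 208012 = 35357670.

35357670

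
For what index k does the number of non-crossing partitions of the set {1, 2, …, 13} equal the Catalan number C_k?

Non-crossing partitions of an n-element set are counted by C_n; here n = 13.

13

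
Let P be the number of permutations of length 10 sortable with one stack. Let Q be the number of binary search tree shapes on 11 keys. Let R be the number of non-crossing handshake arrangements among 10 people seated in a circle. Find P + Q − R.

Stack-sortable permutations are exactly the 231-avoiding ones, counted by C_n; here n = 10. So P = C_10 = 16796.
There are C_n binary search tree shapes on n keys; with n = 11 that is C_11. So Q = C_11 = 58786.
Non-crossing handshake pairings of 2n people are counted by C_n; 10 people gives n = 5. So R = C_5 = 42.
P + Q − R = 16796 + 58786 − 42 = 75540.

75540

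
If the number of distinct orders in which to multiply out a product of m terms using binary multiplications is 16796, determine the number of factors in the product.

11

Parenthesizations of m factors are counted by C_{m−1}. Since C_10 = 16796, the index is 10.
So the index is 10, and the number of factors is 10 + 1 = 11.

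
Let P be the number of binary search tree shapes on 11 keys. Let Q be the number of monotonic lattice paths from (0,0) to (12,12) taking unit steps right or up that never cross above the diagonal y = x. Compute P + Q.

There are C_n binary search tree shapes on n keys; with n = 11 that is C_11. So P = C_11 = 58786.
Sub-diagonal monotone paths from (0,0) to (12,12) biject with Dyck paths of semilength 12, giving C_12. So Q = C_12 = 208012.
P + Q = 58786 + 208012 = 266798.

266798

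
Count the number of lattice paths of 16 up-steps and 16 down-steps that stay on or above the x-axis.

35357670

Paths of 16 up- and 16 down-steps that never dip below the axis are Dyck paths; their count is C_16.
C_16 = C(32,16)/17 = 601080390/17 = 35357670.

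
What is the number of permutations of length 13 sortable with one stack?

742900

Stack-sortable permutations are exactly the 231-avoiding ones, counted by C_n; here n = 13.
C_13 = C_12 · 2(2·12+1)/(12+2) = 208012 · 50/14 = 742900.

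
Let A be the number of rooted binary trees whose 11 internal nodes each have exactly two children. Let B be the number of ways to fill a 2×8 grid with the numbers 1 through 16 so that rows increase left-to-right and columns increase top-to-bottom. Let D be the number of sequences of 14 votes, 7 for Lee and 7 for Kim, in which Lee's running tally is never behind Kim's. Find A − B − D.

Full binary trees with n internal nodes are counted by C_n; here n = 11. So A = C_11 = 58786.
By the hook-length formula (or a Dyck-path bijection), SYT of shape 2×8 number C_8. So B = C_8 = 1430.
Ballot sequences with n votes each where one side never trails are Dyck words, counted by C_n; here n = 7. So D = C_7 = 429.
A − B − D = 58786 − 1430 − 429 = 56927.

56927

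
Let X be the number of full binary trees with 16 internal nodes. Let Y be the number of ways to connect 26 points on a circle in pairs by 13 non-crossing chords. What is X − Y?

Full binary trees with n internal nodes are counted by C_n; here n = 16. So X = C_16 = 35357670.
Non-crossing perfect matchings of 2n points on a circle are counted by C_n; with 26 points, n = 13. So Y = C_13 = 742900.
X − Y = 35357670 − 742900 = 34614770.

34614770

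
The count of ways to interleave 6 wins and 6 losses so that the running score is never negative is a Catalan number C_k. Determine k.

6

Ballot sequences with n votes each where one side never trails are Dyck words, counted by C_n; here n = 6.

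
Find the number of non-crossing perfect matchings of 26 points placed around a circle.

742900

Non-crossing perfect matchings of 2n points on a circle are counted by C_n; with 26 points, n = 13.
C_13 = C(26,13)/14 = 10400600/14 = 742900.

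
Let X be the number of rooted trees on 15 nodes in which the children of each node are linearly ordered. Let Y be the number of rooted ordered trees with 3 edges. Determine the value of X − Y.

Rooted ordered (plane) trees on m nodes have m−1 edges and are counted by C_{m−1}; m = 15 gives C_14. So X = C_14 = 2674440.
Rooted ordered trees with n edges are counted by C_n; here n = 3. So Y = C_3 = 5.
X − Y = 2674440 − 5 = 2674435.

2674435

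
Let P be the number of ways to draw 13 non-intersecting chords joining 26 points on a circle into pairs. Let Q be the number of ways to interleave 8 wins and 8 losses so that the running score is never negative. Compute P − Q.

Pairing 26 circle points by 13 non-crossing chords gives C_13 matchings. So P = C_13 = 742900.
Reading a vote for the leader as '(' and for the other as ')' turns such a sequence into a balanced string of 8 pairs, so the count is C_8. So Q = C_8 = 1430.
P − Q = 742900 − 1430 = 741470.

741470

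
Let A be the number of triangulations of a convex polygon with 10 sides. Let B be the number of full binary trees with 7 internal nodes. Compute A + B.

Triangulations of a convex m-gon are counted by C_{m−2}; with m = 10 this is C_8. So A = C_8 = 1430.
Full binary trees with n internal nodes are counted by C_n; here n = 7. So B = C_7 = 429.
A + B = 1430 + 429 = 1859.

1859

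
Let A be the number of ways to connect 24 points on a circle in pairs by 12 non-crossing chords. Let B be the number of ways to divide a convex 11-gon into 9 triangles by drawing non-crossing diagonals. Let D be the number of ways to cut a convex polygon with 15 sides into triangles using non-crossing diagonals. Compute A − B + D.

Pairing 24 circle points by 12 non-crossing chords gives C_12 matchings. So A = C_12 = 208012.
A convex 11-gon is triangulated into 9 triangles, and the number of such triangulations is the Catalan number C_{11−2} = C_9. So B = C_9 = 4862.
A convex 15-gon is triangulated into 13 triangles, and the number of such triangulations is the Catalan number C_{15−2} = C_13. So D = C_13 = 742900.
A − B + D = 208012 − 4862 + 742900 = 946050.

946050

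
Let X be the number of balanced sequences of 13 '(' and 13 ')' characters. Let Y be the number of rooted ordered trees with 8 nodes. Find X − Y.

With 13 pairs the number of balanced bracket strings is the Catalan number C_13. So X = C_13 = 742900.
A rooted plane tree on 8 nodes has 7 edges, and such trees are counted by C_7. So Y = C_7 = 429.
X − Y = 742900 − 429 = 742471.

742471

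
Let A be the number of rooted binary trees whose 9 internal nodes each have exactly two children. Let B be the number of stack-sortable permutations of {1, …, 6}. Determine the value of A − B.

Full binary trees with n internal nodes are counted by C_n; here n = 9. So A = C_9 = 4862.
Stack-sortable permutations are exactly the 231-avoiding ones, counted by C_n; here n = 6. So B = C_6 = 132.
A − B = 4862 − 132 = 4730.

4730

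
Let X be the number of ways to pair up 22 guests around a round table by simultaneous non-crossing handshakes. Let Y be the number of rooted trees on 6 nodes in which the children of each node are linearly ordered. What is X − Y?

58744

Non-crossing handshake pairings of 2n people are counted by C_n; 22 people gives n = 11. So X = C_11 = 58786.
Rooted ordered (plane) trees on m nodes have m−1 edges and are counted by C_{m−1}; m = 6 gives C_5. So Y = C_5 = 42.
X − Y = 58786 − 42 = 58744.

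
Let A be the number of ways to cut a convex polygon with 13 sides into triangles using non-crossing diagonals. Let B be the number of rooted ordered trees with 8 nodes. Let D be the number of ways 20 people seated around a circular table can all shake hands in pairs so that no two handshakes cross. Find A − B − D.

41561

A convex 13-gon is triangulated into 11 triangles, and the number of such triangulations is the Catalan number C_{13−2} = C_11. So A = C_11 = 58786.
A rooted plane tree on 8 nodes has 7 edges, and such trees are counted by C_7. So B = C_7 = 429.
With 20 = 2·10 people, non-crossing handshake pairings are non-crossing perfect matchings on a circle, counted by C_10. So D = C_10 = 16796.
A − B − D = 58786 − 429 − 16796 = 41561.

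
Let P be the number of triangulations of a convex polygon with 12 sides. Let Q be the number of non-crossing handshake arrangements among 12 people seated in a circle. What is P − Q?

A convex 12-gon is triangulated into 10 triangles, and the number of such triangulations is the Catalan number C_{12−2} = C_10. So P = C_10 = 16796.
Non-crossing handshake pairings of 2n people are counted by C_n; 12 people gives n = 6. So Q = C_6 = 132.
P − Q = 16796 − 132 = 16664.

16664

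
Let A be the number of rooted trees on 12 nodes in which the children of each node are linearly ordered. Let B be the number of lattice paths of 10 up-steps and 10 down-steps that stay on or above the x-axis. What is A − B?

Rooted ordered (plane) trees on m nodes have m−1 edges and are counted by C_{m−1}; m = 12 gives C_11. So A = C_11 = 58786.
Paths of 10 up- and 10 down-steps that never dip below the axis are Dyck paths; their count is C_10. So B = C_10 = 16796.
A − B = 58786 − 16796 = 41990.

41990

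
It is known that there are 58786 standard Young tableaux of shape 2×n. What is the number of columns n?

11

Standard Young tableaux of shape 2×n are counted by C_n. The Catalan number equal to 58786 is C_11.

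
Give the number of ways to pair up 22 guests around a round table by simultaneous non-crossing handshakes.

58786

With 22 = 2·11 people, non-crossing handshake pairings are non-crossing perfect matchings on a circle, counted by C_11.
C_11 = C(22,11)/12 = 705432/12 = 58786.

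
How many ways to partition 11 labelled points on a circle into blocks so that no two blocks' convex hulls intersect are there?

58786

Non-crossing partitions of an n-element set are counted by C_n; here n = 11.
C_11 = C(22,11)/12 = 705432/12 = 58786.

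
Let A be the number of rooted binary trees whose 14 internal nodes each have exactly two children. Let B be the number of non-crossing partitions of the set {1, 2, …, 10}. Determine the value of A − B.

2657644

Full binary trees with n internal nodes are counted by C_n; here n = 14. So A = C_14 = 2674440.
The non-crossing partitions of [10] form a lattice of size C_10. So B = C_10 = 16796.
A − B = 2674440 − 16796 = 2657644.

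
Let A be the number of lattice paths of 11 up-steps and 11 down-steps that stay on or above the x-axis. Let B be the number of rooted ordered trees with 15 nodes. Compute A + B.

2733226

Paths of 11 up- and 11 down-steps that never dip below the axis are Dyck paths; their count is C_11. So A = C_11 = 58786.
A rooted plane tree on 15 nodes has 14 edges, and such trees are counted by C_14. So B = C_14 = 2674440.
A + B = 58786 + 2674440 = 2733226.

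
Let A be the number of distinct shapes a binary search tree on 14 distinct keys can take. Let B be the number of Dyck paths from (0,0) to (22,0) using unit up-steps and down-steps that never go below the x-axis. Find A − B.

2615654

Rooted binary trees with 14 nodes (each child slot possibly empty) number C_14. So A = C_14 = 2674440.
Dyck paths of semilength n (length 2n) are counted by C_n; here n = 11. So B = C_11 = 58786.
A − B = 2674440 − 58786 = 2615654.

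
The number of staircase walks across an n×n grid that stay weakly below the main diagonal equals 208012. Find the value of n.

Such diagonal-avoiding paths in an n×n grid are counted by C_n. The Catalan number equal to 208012 is C_12.

12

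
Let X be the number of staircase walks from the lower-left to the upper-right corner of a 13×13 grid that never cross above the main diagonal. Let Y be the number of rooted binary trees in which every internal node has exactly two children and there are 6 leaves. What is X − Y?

742858

Monotone paths in an n×n grid that stay weakly below the diagonal are counted by C_n; here n = 13. So X = C_13 = 742900.
Full binary trees with 6 leaves have 6−1 = 5 internal nodes, so there are C_5 of them. So Y = C_5 = 42.
X − Y = 742900 − 42 = 742858.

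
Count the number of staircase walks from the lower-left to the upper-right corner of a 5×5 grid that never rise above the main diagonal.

Sub-diagonal monotone paths from (0,0) to (5,5) biject with Dyck paths of semilength 5, giving C_5.
C_5 = 42.

42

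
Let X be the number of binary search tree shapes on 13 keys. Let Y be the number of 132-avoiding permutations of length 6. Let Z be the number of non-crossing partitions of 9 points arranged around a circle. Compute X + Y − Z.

There are C_n binary search tree shapes on n keys; with n = 13 that is C_13. So X = C_13 = 742900.
For any fixed pattern of length 3, the pattern-avoiding permutations of [6] number C_6. So Y = C_6 = 132.
Non-crossing partitions of an n-element set are counted by C_n; here n = 9. So Z = C_9 = 4862.
X + Y − Z = 742900 + 132 − 4862 = 738170.

738170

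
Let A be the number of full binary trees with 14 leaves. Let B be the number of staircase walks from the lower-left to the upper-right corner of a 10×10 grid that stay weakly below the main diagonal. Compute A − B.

726104

A full binary tree with L leaves has L−1 internal nodes and is counted by C_{L−1}; L = 14 gives C_13. So A = C_13 = 742900.
Sub-diagonal monotone paths from (0,0) to (10,10) biject with Dyck paths of semilength 10, giving C_10. So B = C_10 = 16796.
A − B = 742900 − 16796 = 726104.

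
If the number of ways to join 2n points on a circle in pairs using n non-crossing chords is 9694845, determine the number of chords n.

15

Non-crossing pairings of 2n points on a circle are counted by C_n, and C_15 = 9694845.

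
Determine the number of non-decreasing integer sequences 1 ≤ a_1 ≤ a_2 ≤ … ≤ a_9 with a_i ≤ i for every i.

Such sub-staircase sequences of length n are counted by C_n; here n = 9.
C_9 = C_8 · 2(2·8+1)/(8+2) = 1430 · 34/10 = 4862.

4862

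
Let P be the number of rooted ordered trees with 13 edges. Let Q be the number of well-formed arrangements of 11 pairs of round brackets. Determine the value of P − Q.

684114

Rooted ordered trees with n edges are counted by C_n; here n = 13. So P = C_13 = 742900.
Balanced strings of n pairs of brackets are counted by C_n; here n = 11. So Q = C_11 = 58786.
P − Q = 742900 − 58786 = 684114.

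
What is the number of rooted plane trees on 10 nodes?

Rooted ordered (plane) trees on m nodes have m−1 edges and are counted by C_{m−1}; m = 10 gives C_9.
C_9 = 4862.

4862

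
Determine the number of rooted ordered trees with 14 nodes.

A rooted plane tree on 14 nodes has 13 edges, and such trees are counted by C_13.
C_13 = C(26,13)/14 = 10400600/14 = 742900.

742900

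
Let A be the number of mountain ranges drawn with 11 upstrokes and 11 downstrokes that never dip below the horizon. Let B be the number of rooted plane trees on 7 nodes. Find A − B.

A Dyck path with 11 up-steps and 11 down-steps has semilength 11, so there are C_11 of them. So A = C_11 = 58786.
Rooted ordered (plane) trees on m nodes have m−1 edges and are counted by C_{m−1}; m = 7 gives C_6. So B = C_6 = 132.
A − B = 58786 − 132 = 58654.

58654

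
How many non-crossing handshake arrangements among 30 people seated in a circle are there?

9694845

With 30 = 2·15 people, non-crossing handshake pairings are non-crossing perfect matchings on a circle, counted by C_15.
C_15 = 9694845.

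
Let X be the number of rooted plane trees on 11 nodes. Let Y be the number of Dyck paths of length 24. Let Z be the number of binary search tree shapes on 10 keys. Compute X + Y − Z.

A rooted plane tree on 11 nodes has 10 edges, and such trees are counted by C_10. So X = C_10 = 16796.
Dyck paths of semilength n (length 2n) are counted by C_n; here n = 12. So Y = C_12 = 208012.
Binary trees (left/right distinguished) on n nodes are counted by C_n; here n = 10. So Z = C_10 = 16796.
X + Y − Z = 16796 + 208012 − 16796 = 208012.

208012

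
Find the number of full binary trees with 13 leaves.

A full binary tree with L leaves has L−1 internal nodes and is counted by C_{L−1}; L = 13 gives C_12.
C_12 = C(24,12)/13 = 2704156/13 = 208012.

208012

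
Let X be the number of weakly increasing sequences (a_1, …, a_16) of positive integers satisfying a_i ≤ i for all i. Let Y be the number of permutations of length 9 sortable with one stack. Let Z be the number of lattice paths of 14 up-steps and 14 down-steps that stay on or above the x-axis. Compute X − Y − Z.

32678368

Such sub-staircase sequences of length n are counted by C_n; here n = 16. So X = C_16 = 35357670.
Stack-sortable permutations are exactly the 231-avoiding ones, counted by C_n; here n = 9. So Y = C_9 = 4862.
Paths of 14 up- and 14 down-steps that never dip below the axis are Dyck paths; their count is C_14. So Z = C_14 = 2674440.
X − Y − Z = 35357670 − 4862 − 2674440 = 32678368.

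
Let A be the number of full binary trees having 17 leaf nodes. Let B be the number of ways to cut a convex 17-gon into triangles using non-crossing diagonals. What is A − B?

A full binary tree with L leaves has L−1 internal nodes and is counted by C_{L−1}; L = 17 gives C_16. So A = C_16 = 35357670.
A convex 17-gon is triangulated into 15 triangles, and the number of such triangulations is the Catalan number C_{17−2} = C_15. So B = C_15 = 9694845.
A − B = 35357670 − 9694845 = 25662825.

25662825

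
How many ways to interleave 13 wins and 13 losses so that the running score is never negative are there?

Ballot sequences with n votes each where one side never trails are Dyck words, counted by C_n; here n = 13.
C_13 = C(26,13)/14 = 10400600/14 = 742900.

742900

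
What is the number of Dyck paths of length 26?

Paths of 13 up- and 13 down-steps that never dip below the axis are Dyck paths; their count is C_13.
C_13 = 742900.

742900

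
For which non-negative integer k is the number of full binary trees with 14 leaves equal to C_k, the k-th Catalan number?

A full binary tree with L leaves has L−1 internal nodes and is counted by C_{L−1}; L = 14 gives C_13.

13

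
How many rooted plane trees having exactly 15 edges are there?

9694845

A rooted plane tree with 15 edges has 16 nodes, and the count is C_15.
C_15 = 9694845.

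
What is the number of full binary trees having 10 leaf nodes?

4862

A full binary tree with L leaves has L−1 internal nodes and is counted by C_{L−1}; L = 10 gives C_9.
C_9 = 4862.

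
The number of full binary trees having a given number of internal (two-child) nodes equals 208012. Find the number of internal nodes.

Full binary trees with n internal nodes are counted by C_n, and C_12 = 208012.

12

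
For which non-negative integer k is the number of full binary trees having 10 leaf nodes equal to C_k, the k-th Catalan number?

A full binary tree with L leaves has L−1 internal nodes and is counted by C_{L−1}; L = 10 gives C_9.

9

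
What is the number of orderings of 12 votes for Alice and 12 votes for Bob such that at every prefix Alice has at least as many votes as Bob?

208012

Ballot sequences with n votes each where one side never trails are Dyck words, counted by C_n; here n = 12.
C_12 = 208012.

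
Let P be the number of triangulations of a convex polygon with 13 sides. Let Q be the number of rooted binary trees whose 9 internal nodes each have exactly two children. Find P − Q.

53924

The number of triangulations of a 13-gon is the Catalan number C_11 (index = sides − 2). So P = C_11 = 58786.
The number of full binary trees on 9 internal nodes is the Catalan number C_9. So Q = C_9 = 4862.
P − Q = 58786 − 4862 = 53924.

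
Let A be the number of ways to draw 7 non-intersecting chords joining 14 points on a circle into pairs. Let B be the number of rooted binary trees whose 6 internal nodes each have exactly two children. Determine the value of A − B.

Non-crossing perfect matchings of 2n points on a circle are counted by C_n; with 14 points, n = 7. So A = C_7 = 429.
The number of full binary trees on 6 internal nodes is the Catalan number C_6. So B = C_6 = 132.
A − B = 429 − 132 = 297.

297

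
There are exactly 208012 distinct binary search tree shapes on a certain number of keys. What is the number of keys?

12

Binary search tree shapes on n keys are counted by C_n; 208012 = C_12.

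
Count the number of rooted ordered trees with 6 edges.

132

Rooted ordered trees with n edges are counted by C_n; here n = 6.
C_6 = C(12,6)/7 = 924/7 = 132.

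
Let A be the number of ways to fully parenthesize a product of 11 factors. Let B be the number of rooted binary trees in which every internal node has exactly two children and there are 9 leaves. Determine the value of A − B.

Parenthesizations of m factors correspond to full binary trees with m leaves, counted by C_{m−1}; m = 11 gives C_10. So A = C_10 = 16796.
A full binary tree with L leaves has L−1 internal nodes and is counted by C_{L−1}; L = 9 gives C_8. So B = C_8 = 1430.
A − B = 16796 − 1430 = 15366.

15366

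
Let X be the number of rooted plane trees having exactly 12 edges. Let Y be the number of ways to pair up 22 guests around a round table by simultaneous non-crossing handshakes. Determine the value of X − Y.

A rooted plane tree with 12 edges has 13 nodes, and the count is C_12. So X = C_12 = 208012.
Non-crossing handshake pairings of 2n people are counted by C_n; 22 people gives n = 11. So Y = C_11 = 58786.
X − Y = 208012 − 58786 = 149226.

149226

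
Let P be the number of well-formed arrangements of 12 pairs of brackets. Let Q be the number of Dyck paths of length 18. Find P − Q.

A balanced arrangement of 12 bracket pairs is a Dyck word of semilength 12, so the count is C_12. So P = C_12 = 208012.
Dyck paths of semilength n (length 2n) are counted by C_n; here n = 9. So Q = C_9 = 4862.
P − Q = 208012 − 4862 = 203150.

203150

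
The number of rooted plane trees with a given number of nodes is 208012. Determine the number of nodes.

13

Rooted ordered trees on m nodes are counted by C_{m−1}. The Catalan number equal to 208012 is C_12.
So the index is 12, and the number of nodes is 12 + 1 = 13.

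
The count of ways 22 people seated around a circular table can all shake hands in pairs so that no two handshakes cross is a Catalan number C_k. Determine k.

11

With 22 = 2·11 people, non-crossing handshake pairings are non-crossing perfect matchings on a circle, counted by C_11.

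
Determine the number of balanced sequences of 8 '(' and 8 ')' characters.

A balanced arrangement of 8 bracket pairs is a Dyck word of semilength 8, so the count is C_8.
C_8 = C(16,8)/9 = 12870/9 = 1430.

1430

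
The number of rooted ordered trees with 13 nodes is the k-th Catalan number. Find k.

12

A rooted plane tree on 13 nodes has 12 edges, and such trees are counted by C_12.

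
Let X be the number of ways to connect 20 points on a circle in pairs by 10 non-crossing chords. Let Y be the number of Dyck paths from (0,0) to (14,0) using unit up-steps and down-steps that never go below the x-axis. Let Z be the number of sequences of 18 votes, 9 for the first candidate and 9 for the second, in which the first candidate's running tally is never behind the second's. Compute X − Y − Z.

11505

Pairing 20 circle points by 10 non-crossing chords gives C_10 matchings. So X = C_10 = 16796.
A Dyck path with 7 up-steps and 7 down-steps has semilength 7, so there are C_7 of them. So Y = C_7 = 429.
Reading a vote for the leader as '(' and for the other as ')' turns such a sequence into a balanced string of 9 pairs, so the count is C_9. So Z = C_9 = 4862.
X − Y − Z = 16796 − 429 − 4862 = 11505.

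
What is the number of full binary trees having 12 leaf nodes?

58786

A full binary tree with L leaves has L−1 internal nodes and is counted by C_{L−1}; L = 12 gives C_11.
C_11 = 58786.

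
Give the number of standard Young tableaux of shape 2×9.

4862

Standard Young tableaux of shape 2×n are counted by C_n; here n = 9.
C_9 = C(18,9)/10 = 48620/10 = 4862.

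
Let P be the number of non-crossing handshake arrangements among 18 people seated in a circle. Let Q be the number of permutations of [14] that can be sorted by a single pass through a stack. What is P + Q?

With 18 = 2·9 people, non-crossing handshake pairings are non-crossing perfect matchings on a circle, counted by C_9. So P = C_9 = 4862.
Stack-sortable permutations are exactly the 231-avoiding ones, counted by C_n; here n = 14. So Q = C_14 = 2674440.
P + Q = 4862 + 2674440 = 2679302.

2679302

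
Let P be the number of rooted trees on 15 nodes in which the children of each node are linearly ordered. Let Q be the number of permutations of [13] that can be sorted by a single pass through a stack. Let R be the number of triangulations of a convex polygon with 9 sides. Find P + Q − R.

3416911

Rooted ordered (plane) trees on m nodes have m−1 edges and are counted by C_{m−1}; m = 15 gives C_14. So P = C_14 = 2674440.
By Knuth's characterisation, the stack-sortable permutations of length 13 are the 231-avoiders, numbering C_13. So Q = C_13 = 742900.
The number of triangulations of a 9-gon is the Catalan number C_7 (index = sides − 2). So R = C_7 = 429.
P + Q − R = 2674440 + 742900 − 429 = 3416911.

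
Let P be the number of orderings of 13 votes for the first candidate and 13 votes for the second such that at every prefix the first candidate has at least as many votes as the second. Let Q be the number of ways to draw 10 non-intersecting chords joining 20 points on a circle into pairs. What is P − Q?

726104

Reading a vote for the leader as '(' and for the other as ')' turns such a sequence into a balanced string of 13 pairs, so the count is C_13. So P = C_13 = 742900.
Pairing 20 circle points by 10 non-crossing chords gives C_10 matchings. So Q = C_10 = 16796.
P − Q = 742900 − 16796 = 726104.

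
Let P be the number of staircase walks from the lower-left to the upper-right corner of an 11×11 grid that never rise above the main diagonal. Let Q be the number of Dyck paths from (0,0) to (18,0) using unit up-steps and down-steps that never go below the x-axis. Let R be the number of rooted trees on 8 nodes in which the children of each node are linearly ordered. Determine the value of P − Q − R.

Sub-diagonal monotone paths from (0,0) to (11,11) biject with Dyck paths of semilength 11, giving C_11. So P = C_11 = 58786.
Paths of 9 up- and 9 down-steps that never dip below the axis are Dyck paths; their count is C_9. So Q = C_9 = 4862.
A rooted plane tree on 8 nodes has 7 edges, and such trees are counted by C_7. So R = C_7 = 429.
P − Q − R = 58786 − 4862 − 429 = 53495.

53495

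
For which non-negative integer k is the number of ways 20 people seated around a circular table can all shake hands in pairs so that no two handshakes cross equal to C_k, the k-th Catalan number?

Non-crossing handshake pairings of 2n people are counted by C_n; 20 people gives n = 10.

10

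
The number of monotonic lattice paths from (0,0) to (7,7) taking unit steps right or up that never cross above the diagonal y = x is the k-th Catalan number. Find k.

Sub-diagonal monotone paths from (0,0) to (7,7) biject with Dyck paths of semilength 7, giving C_7.

7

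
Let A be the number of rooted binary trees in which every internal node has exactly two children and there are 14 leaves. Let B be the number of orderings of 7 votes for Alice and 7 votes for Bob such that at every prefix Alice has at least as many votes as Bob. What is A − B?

742471

A full binary tree with L leaves has L−1 internal nodes and is counted by C_{L−1}; L = 14 gives C_13. So A = C_13 = 742900.
Reading a vote for the leader as '(' and for the other as ')' turns such a sequence into a balanced string of 7 pairs, so the count is C_7. So B = C_7 = 429.
A − B = 742900 − 429 = 742471.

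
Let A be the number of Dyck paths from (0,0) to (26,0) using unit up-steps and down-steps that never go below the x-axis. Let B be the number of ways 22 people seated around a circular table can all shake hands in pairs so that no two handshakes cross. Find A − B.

A Dyck path with 13 up-steps and 13 down-steps has semilength 13, so there are C_13 of them. So A = C_13 = 742900.
Non-crossing handshake pairings of 2n people are counted by C_n; 22 people gives n = 11. So B = C_11 = 58786.
A − B = 742900 − 58786 = 684114.

684114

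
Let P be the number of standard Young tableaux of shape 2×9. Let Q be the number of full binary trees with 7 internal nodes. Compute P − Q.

Standard Young tableaux of shape 2×n are counted by C_n; here n = 9. So P = C_9 = 4862.
The number of full binary trees on 7 internal nodes is the Catalan number C_7. So Q = C_7 = 429.
P − Q = 4862 − 429 = 4433.

4433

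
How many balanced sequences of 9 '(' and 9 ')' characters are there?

A balanced arrangement of 9 bracket pairs is a Dyck word of semilength 9, so the count is C_9.
C_9 = 4862.

4862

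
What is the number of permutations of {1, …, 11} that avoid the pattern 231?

58786

For any fixed pattern of length 3, the pattern-avoiding permutations of [11] number C_11.
C_11 = C(22,11)/12 = 705432/12 = 58786.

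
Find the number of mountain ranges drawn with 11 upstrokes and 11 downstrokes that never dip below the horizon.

Paths of 11 up- and 11 down-steps that never dip below the axis are Dyck paths; their count is C_11.
C_11 = 58786.

58786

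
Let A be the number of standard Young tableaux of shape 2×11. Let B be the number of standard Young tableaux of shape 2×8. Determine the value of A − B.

By the hook-length formula (or a Dyck-path bijection), SYT of shape 2×11 number C_11. So A = C_11 = 58786.
By the hook-length formula (or a Dyck-path bijection), SYT of shape 2×8 number C_8. So B = C_8 = 1430.
A − B = 58786 − 1430 = 57356.

57356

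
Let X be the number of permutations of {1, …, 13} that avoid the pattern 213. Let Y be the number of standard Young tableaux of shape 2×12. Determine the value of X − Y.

Permutations of [n] avoiding any single length-3 pattern are counted by C_n; here n = 13. So X = C_13 = 742900.
By the hook-length formula (or a Dyck-path bijection), SYT of shape 2×12 number C_12. So Y = C_12 = 208012.
X − Y = 742900 − 208012 = 534888.

534888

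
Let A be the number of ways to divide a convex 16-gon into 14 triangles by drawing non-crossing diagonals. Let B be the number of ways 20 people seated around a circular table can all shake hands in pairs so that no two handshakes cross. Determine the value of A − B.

A convex 16-gon is triangulated into 14 triangles, and the number of such triangulations is the Catalan number C_{16−2} = C_14. So A = C_14 = 2674440.
With 20 = 2·10 people, non-crossing handshake pairings are non-crossing perfect matchings on a circle, counted by C_10. So B = C_10 = 16796.
A − B = 2674440 − 16796 = 2657644.

2657644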